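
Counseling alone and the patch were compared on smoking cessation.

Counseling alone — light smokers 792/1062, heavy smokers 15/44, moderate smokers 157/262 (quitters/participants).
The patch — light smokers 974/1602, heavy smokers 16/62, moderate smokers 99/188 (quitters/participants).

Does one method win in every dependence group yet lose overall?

Light smokers: counseling alone 792/1062 = 74.6%, the patch 974/1602 = 60.8% → counseling alone
Heavy smokers: counseling alone 15/44 = 34.1%, the patch 16/62 = 25.8% → counseling alone
Moderate smokers: counseling alone 157/262 = 59.9%, the patch 99/188 = 52.7% → counseling alone
Overall: counseling alone 964/1368 = 70.5%, the patch 1089/1852 = 58.8% → counseling alone
Counseling alone wins overall and in every dependence group — no reversal.

No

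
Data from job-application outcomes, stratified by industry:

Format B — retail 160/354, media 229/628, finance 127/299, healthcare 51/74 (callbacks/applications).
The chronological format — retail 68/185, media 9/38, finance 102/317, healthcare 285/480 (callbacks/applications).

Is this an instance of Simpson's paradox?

Yes

Retail: Format B 160/354 = 45.2%, the chronological format 68/185 = 36.8% → Format B
Media: Format B 229/628 = 36.5%, the chronological format 9/38 = 23.7% → Format B
Finance: Format B 127/299 = 42.5%, the chronological format 102/317 = 32.2% → Format B
Healthcare: Format B 51/74 = 68.9%, the chronological format 285/480 = 59.4% → Format B
Overall: Format B 567/1355 = 41.8%, the chronological format 464/1020 = 45.5% → the chronological format
Format B wins each industry group but the chronological format wins overall — the comparison reverses. Format B's applications skew toward media, which has a lower base rate.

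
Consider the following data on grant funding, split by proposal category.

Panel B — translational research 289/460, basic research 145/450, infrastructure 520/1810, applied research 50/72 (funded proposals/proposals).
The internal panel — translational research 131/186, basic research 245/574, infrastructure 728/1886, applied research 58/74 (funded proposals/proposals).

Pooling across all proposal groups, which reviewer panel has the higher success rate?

the internal panel

Translational research: Panel B 289/460 = 62.8%, the internal panel 131/186 = 70.4% → the internal panel
Basic research: Panel B 145/450 = 32.2%, the internal panel 245/574 = 42.7% → the internal panel
Infrastructure: Panel B 520/1810 = 28.7%, the internal panel 728/1886 = 38.6% → the internal panel
Applied research: Panel B 50/72 = 69.4%, the internal panel 58/74 = 78.4% → the internal panel
Overall: Panel B 1004/2792 = 36.0%, the internal panel 1162/2720 = 42.7% → the internal panel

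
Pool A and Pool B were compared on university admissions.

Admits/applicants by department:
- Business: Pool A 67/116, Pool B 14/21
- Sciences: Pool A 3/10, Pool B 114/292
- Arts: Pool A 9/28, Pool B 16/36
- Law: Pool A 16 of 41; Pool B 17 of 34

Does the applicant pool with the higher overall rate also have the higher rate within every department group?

No

Business: Pool A 67/116 = 57.8%, Pool B 14/21 = 66.7% → Pool B
Sciences: Pool A 3/10 = 30.0%, Pool B 114/292 = 39.0% → Pool B
Arts: Pool A 9/28 = 32.1%, Pool B 16/36 = 44.4% → Pool B
Law: Pool A 16/41 = 39.0%, Pool B 17/34 = 50.0% → Pool B
Overall: Pool A 95/195 = 48.7%, Pool B 161/383 = 42.0% → Pool A
Pool B wins each department group but Pool A wins overall — the comparison reverses. Pool B's applicants skew toward Sciences, which has a lower base rate.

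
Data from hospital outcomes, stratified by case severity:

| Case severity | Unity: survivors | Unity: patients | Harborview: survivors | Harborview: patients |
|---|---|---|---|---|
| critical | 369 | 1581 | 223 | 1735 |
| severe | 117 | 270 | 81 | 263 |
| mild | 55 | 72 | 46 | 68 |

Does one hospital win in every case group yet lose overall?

Critical: Unity 369/1581 = 23.3%, Harborview 223/1735 = 12.9% → Unity
Severe: Unity 117/270 = 43.3%, Harborview 81/263 = 30.8% → Unity
Mild: Unity 55/72 = 76.4%, Harborview 46/68 = 67.6% → Unity
Overall: Unity 541/1923 = 28.1%, Harborview 350/2066 = 16.9% → Unity
Unity wins overall and in every case group — no reversal.

No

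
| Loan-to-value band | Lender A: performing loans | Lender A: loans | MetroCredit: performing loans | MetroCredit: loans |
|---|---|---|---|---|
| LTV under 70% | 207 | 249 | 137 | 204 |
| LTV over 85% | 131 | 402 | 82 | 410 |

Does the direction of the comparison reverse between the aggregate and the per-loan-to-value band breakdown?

No

LTV under 70%: Lender A 207/249 = 83.1%, MetroCredit 137/204 = 67.2% → Lender A
LTV over 85%: Lender A 131/402 = 32.6%, MetroCredit 82/410 = 20.0% → Lender A
Overall: Lender A 338/651 = 51.9%, MetroCredit 219/614 = 35.7% → Lender A
Lender A wins overall and in every loan-to-value group — no reversal.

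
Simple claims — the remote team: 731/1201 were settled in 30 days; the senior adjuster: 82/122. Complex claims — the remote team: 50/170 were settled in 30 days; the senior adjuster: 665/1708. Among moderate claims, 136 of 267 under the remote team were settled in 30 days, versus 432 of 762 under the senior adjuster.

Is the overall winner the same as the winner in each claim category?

No

Simple: the remote team 731/1201 = 60.9%, the senior adjuster 82/122 = 67.2% → the senior adjuster
Complex: the remote team 50/170 = 29.4%, the senior adjuster 665/1708 = 38.9% → the senior adjuster
Moderate: the remote team 136/267 = 50.9%, the senior adjuster 432/762 = 56.7% → the senior adjuster
Overall: the remote team 917/1638 = 56.0%, the senior adjuster 1179/2592 = 45.5% → the remote team
The senior adjuster wins each claim group but the remote team wins overall — the comparison reverses. The senior adjuster's claims skew toward complex, which has a lower base rate.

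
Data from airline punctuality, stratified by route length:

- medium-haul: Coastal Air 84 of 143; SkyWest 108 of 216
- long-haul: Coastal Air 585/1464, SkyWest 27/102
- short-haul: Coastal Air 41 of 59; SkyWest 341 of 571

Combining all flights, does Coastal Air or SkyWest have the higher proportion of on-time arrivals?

Medium-haul: Coastal Air 84/143 = 58.7%, SkyWest 108/216 = 50.0% → Coastal Air
Long-haul: Coastal Air 585/1464 = 40.0%, SkyWest 27/102 = 26.5% → Coastal Air
Short-haul: Coastal Air 41/59 = 69.5%, SkyWest 341/571 = 59.7% → Coastal Air
Overall: Coastal Air 710/1666 = 42.6%, SkyWest 476/889 = 53.5% → SkyWest
(Coastal Air wins every route group but SkyWest wins overall — Coastal Air's flights skew toward the low-rate long-haul group.)

SkyWest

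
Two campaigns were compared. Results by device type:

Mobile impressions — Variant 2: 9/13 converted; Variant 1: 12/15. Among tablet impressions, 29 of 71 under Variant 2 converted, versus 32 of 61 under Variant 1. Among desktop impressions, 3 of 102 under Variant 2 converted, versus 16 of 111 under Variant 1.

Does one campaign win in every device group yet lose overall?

Mobile: Variant 2 9/13 = 69.2%, Variant 1 12/15 = 80.0% → Variant 1
Tablet: Variant 2 29/71 = 40.8%, Variant 1 32/61 = 52.5% → Variant 1
Desktop: Variant 2 3/102 = 2.9%, Variant 1 16/111 = 14.4% → Variant 1
Overall: Variant 2 41/186 = 22.0%, Variant 1 60/187 = 32.1% → Variant 1
Variant 1 wins overall and in every device group — no reversal.

No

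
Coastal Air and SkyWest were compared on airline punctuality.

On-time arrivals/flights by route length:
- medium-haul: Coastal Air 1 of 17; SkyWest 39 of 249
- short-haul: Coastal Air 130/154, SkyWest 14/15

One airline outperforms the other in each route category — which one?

Medium-haul: Coastal Air 1/17 = 5.9%, SkyWest 39/249 = 15.7% → SkyWest
Short-haul: Coastal Air 130/154 = 84.4%, SkyWest 14/15 = 93.3% → SkyWest
SkyWest has the higher rate in both groups.

SkyWest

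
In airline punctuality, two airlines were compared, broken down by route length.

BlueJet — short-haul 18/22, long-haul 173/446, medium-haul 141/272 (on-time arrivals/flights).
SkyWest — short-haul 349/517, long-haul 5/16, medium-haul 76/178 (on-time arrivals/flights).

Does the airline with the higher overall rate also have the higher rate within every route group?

Short-haul: BlueJet 18/22 = 81.8%, SkyWest 349/517 = 67.5% → BlueJet
Long-haul: BlueJet 173/446 = 38.8%, SkyWest 5/16 = 31.2% → BlueJet
Medium-haul: BlueJet 141/272 = 51.8%, SkyWest 76/178 = 42.7% → BlueJet
Overall: BlueJet 332/740 = 44.9%, SkyWest 430/711 = 60.5% → SkyWest
BlueJet wins each route group but SkyWest wins overall — the comparison reverses. BlueJet's flights skew toward long-haul, which has a lower base rate.

No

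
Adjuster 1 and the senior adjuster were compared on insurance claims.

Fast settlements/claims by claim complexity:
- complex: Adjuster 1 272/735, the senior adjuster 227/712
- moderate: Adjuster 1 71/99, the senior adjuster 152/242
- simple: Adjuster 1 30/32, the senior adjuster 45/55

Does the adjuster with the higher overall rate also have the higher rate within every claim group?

Complex: Adjuster 1 272/735 = 37.0%, the senior adjuster 227/712 = 31.9% → Adjuster 1
Moderate: Adjuster 1 71/99 = 71.7%, the senior adjuster 152/242 = 62.8% → Adjuster 1
Simple: Adjuster 1 30/32 = 93.8%, the senior adjuster 45/55 = 81.8% → Adjuster 1
Overall: Adjuster 1 373/866 = 43.1%, the senior adjuster 424/1009 = 42.0% → Adjuster 1
Adjuster 1 wins overall and in every claim group — no reversal.

Yes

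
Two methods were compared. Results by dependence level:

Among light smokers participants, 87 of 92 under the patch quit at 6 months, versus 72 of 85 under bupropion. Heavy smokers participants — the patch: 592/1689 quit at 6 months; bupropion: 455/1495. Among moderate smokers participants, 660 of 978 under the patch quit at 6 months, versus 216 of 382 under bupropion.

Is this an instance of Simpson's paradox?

Light smokers: the patch 87/92 = 94.6%, bupropion 72/85 = 84.7% → the patch
Heavy smokers: the patch 592/1689 = 35.1%, bupropion 455/1495 = 30.4% → the patch
Moderate smokers: the patch 660/978 = 67.5%, bupropion 216/382 = 56.5% → the patch
Overall: the patch 1339/2759 = 48.5%, bupropion 743/1962 = 37.9% → the patch
The patch wins overall and in every dependence group — no reversal.

No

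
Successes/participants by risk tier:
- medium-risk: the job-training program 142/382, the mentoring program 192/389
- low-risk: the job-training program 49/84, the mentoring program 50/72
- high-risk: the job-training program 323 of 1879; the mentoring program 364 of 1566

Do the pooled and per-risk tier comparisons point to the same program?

Medium-risk: the job-training program 142/382 = 37.2%, the mentoring program 192/389 = 49.4% → the mentoring program
Low-risk: the job-training program 49/84 = 58.3%, the mentoring program 50/72 = 69.4% → the mentoring program
High-risk: the job-training program 323/1879 = 17.2%, the mentoring program 364/1566 = 23.2% → the mentoring program
Overall: the job-training program 514/2345 = 21.9%, the mentoring program 606/2027 = 29.9% → the mentoring program
The mentoring program wins overall and in every risk group — no reversal.

Yes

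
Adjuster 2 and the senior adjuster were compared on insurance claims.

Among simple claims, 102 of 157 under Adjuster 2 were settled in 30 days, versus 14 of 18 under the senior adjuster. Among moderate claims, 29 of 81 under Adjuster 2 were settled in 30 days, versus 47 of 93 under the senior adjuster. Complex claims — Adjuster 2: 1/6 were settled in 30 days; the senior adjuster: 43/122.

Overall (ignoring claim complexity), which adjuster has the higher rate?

Simple: Adjuster 2 102/157 = 65.0%, the senior adjuster 14/18 = 77.8% → the senior adjuster
Moderate: Adjuster 2 29/81 = 35.8%, the senior adjuster 47/93 = 50.5% → the senior adjuster
Complex: Adjuster 2 1/6 = 16.7%, the senior adjuster 43/122 = 35.2% → the senior adjuster
Overall: Adjuster 2 132/244 = 54.1%, the senior adjuster 104/233 = 44.6% → Adjuster 2
(The senior adjuster wins every claim group but Adjuster 2 wins overall — the senior adjuster's claims skew toward the low-rate complex group.)

Adjuster 2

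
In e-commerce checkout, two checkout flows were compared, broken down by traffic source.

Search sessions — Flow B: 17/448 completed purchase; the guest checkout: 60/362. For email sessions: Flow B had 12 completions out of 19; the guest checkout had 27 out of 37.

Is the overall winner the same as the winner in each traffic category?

Search: Flow B 17/448 = 3.8%, the guest checkout 60/362 = 16.6% → the guest checkout
Email: Flow B 12/19 = 63.2%, the guest checkout 27/37 = 73.0% → the guest checkout
Overall: Flow B 29/467 = 6.2%, the guest checkout 87/399 = 21.8% → the guest checkout
The guest checkout wins overall and in every traffic group — no reversal.

Yes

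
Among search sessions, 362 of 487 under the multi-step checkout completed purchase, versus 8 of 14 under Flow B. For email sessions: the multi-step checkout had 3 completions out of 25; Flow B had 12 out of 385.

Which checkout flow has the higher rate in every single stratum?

the multi-step checkout

Search: the multi-step checkout 362/487 = 74.3%, Flow B 8/14 = 57.1% → the multi-step checkout
Email: the multi-step checkout 3/25 = 12.0%, Flow B 12/385 = 3.1% → the multi-step checkout
The multi-step checkout has the higher rate in both groups.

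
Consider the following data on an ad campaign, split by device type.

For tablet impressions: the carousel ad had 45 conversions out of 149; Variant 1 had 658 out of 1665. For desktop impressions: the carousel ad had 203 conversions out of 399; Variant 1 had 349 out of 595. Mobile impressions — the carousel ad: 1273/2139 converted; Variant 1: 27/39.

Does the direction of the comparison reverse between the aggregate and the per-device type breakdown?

Tablet: the carousel ad 45/149 = 30.2%, Variant 1 658/1665 = 39.5% → Variant 1
Desktop: the carousel ad 203/399 = 50.9%, Variant 1 349/595 = 58.7% → Variant 1
Mobile: the carousel ad 1273/2139 = 59.5%, Variant 1 27/39 = 69.2% → Variant 1
Overall: the carousel ad 1521/2687 = 56.6%, Variant 1 1034/2299 = 45.0% → the carousel ad
Variant 1 wins each device group but the carousel ad wins overall — the comparison reverses. Variant 1's impressions skew toward tablet, which has a lower base rate.

Yes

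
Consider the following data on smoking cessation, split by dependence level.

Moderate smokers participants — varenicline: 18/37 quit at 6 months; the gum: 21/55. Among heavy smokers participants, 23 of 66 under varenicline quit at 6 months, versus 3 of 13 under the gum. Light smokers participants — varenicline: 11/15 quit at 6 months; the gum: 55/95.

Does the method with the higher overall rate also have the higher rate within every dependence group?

No

Moderate smokers: varenicline 18/37 = 48.6%, the gum 21/55 = 38.2% → varenicline
Heavy smokers: varenicline 23/66 = 34.8%, the gum 3/13 = 23.1% → varenicline
Light smokers: varenicline 11/15 = 73.3%, the gum 55/95 = 57.9% → varenicline
Overall: varenicline 52/118 = 44.1%, the gum 79/163 = 48.5% → the gum
Varenicline wins each dependence group but the gum wins overall — the comparison reverses. Varenicline's participants skew toward heavy smokers, which has a lower base rate.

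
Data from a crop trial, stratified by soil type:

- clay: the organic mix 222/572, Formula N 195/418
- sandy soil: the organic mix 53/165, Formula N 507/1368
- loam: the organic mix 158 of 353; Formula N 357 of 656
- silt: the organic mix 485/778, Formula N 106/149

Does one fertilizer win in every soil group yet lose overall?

Clay: the organic mix 222/572 = 38.8%, Formula N 195/418 = 46.7% → Formula N
Sandy soil: the organic mix 53/165 = 32.1%, Formula N 507/1368 = 37.1% → Formula N
Loam: the organic mix 158/353 = 44.8%, Formula N 357/656 = 54.4% → Formula N
Silt: the organic mix 485/778 = 62.3%, Formula N 106/149 = 71.1% → Formula N
Overall: the organic mix 918/1868 = 49.1%, Formula N 1165/2591 = 45.0% → the organic mix
Formula N wins each soil group but the organic mix wins overall — the comparison reverses. Formula N's plots skew toward sandy soil, which has a lower base rate.

Yes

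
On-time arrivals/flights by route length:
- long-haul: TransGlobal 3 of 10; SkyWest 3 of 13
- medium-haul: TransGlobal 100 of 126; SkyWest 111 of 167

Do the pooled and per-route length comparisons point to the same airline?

Yes

Long-haul: TransGlobal 3/10 = 30.0%, SkyWest 3/13 = 23.1% → TransGlobal
Medium-haul: TransGlobal 100/126 = 79.4%, SkyWest 111/167 = 66.5% → TransGlobal
Overall: TransGlobal 103/136 = 75.7%, SkyWest 114/180 = 63.3% → TransGlobal
TransGlobal wins overall and in every route group — no reversal.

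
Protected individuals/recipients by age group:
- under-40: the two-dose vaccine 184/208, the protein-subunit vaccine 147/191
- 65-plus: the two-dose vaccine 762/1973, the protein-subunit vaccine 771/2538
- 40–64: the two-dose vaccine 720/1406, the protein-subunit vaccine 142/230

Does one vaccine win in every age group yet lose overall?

No

Under-40: the two-dose vaccine 184/208 = 88.5%, the protein-subunit vaccine 147/191 = 77.0% → the two-dose vaccine
65-plus: the two-dose vaccine 762/1973 = 38.6%, the protein-subunit vaccine 771/2538 = 30.4% → the two-dose vaccine
40–64: the two-dose vaccine 720/1406 = 51.2%, the protein-subunit vaccine 142/230 = 61.7% → the protein-subunit vaccine
Overall: the two-dose vaccine 1666/3587 = 46.4%, the protein-subunit vaccine 1060/2959 = 35.8% → the two-dose vaccine
Neither sweeps: the two-dose vaccine wins 2 of 3 groups, the protein-subunit vaccine wins 1. The two-dose vaccine wins overall but not every group — no Simpson reversal.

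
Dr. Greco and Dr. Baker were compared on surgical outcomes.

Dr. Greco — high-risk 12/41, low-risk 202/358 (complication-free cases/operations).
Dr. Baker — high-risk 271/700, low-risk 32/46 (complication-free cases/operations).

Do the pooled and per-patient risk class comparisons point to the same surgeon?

No

High-risk: Dr. Greco 12/41 = 29.3%, Dr. Baker 271/700 = 38.7% → Dr. Baker
Low-risk: Dr. Greco 202/358 = 56.4%, Dr. Baker 32/46 = 69.6% → Dr. Baker
Overall: Dr. Greco 214/399 = 53.6%, Dr. Baker 303/746 = 40.6% → Dr. Greco
Dr. Baker wins each patient risk group but Dr. Greco wins overall — the comparison reverses. Dr. Baker's operations skew toward high-risk, which has a lower base rate.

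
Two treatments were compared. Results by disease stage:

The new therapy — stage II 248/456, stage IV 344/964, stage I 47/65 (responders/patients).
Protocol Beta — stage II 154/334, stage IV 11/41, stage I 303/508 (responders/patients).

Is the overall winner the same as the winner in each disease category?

Stage II: the new therapy 248/456 = 54.4%, Protocol Beta 154/334 = 46.1% → the new therapy
Stage IV: the new therapy 344/964 = 35.7%, Protocol Beta 11/41 = 26.8% → the new therapy
Stage I: the new therapy 47/65 = 72.3%, Protocol Beta 303/508 = 59.6% → the new therapy
Overall: the new therapy 639/1485 = 43.0%, Protocol Beta 468/883 = 53.0% → Protocol Beta
The new therapy wins each disease group but Protocol Beta wins overall — the comparison reverses. The new therapy's patients skew toward stage IV, which has a lower base rate.

No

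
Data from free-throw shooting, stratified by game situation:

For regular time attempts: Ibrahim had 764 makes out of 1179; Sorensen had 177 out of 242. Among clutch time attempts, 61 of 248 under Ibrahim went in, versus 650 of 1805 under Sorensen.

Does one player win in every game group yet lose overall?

Yes

Regular time: Ibrahim 764/1179 = 64.8%, Sorensen 177/242 = 73.1% → Sorensen
Clutch time: Ibrahim 61/248 = 24.6%, Sorensen 650/1805 = 36.0% → Sorensen
Overall: Ibrahim 825/1427 = 57.8%, Sorensen 827/2047 = 40.4% → Ibrahim
Sorensen wins each game group but Ibrahim wins overall — the comparison reverses. Sorensen's attempts skew toward clutch time, which has a lower base rate.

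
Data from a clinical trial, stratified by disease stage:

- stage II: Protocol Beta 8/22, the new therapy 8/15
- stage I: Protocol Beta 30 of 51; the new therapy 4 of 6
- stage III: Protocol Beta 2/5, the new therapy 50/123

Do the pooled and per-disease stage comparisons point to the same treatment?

Stage II: Protocol Beta 8/22 = 36.4%, the new therapy 8/15 = 53.3% → the new therapy
Stage I: Protocol Beta 30/51 = 58.8%, the new therapy 4/6 = 66.7% → the new therapy
Stage III: Protocol Beta 2/5 = 40.0%, the new therapy 50/123 = 40.7% → the new therapy
Overall: Protocol Beta 40/78 = 51.3%, the new therapy 62/144 = 43.1% → Protocol Beta
The new therapy wins each disease group but Protocol Beta wins overall — the comparison reverses. The new therapy's patients skew toward stage III, which has a lower base rate.

No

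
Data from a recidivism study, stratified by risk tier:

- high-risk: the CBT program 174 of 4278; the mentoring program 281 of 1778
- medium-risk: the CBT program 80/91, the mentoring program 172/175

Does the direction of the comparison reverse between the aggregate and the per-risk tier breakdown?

High-risk: the CBT program 174/4278 = 4.1%, the mentoring program 281/1778 = 15.8% → the mentoring program
Medium-risk: the CBT program 80/91 = 87.9%, the mentoring program 172/175 = 98.3% → the mentoring program
Overall: the CBT program 254/4369 = 5.8%, the mentoring program 453/1953 = 23.2% → the mentoring program
The mentoring program wins overall and in every risk group — no reversal.

No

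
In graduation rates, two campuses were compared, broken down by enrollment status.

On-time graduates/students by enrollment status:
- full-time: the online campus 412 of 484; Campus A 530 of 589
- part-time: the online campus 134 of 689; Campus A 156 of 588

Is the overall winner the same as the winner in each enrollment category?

Full-time: the online campus 412/484 = 85.1%, Campus A 530/589 = 90.0% → Campus A
Part-time: the online campus 134/689 = 19.4%, Campus A 156/588 = 26.5% → Campus A
Overall: the online campus 546/1173 = 46.5%, Campus A 686/1177 = 58.3% → Campus A
Campus A wins overall and in every enrollment group — no reversal.

Yes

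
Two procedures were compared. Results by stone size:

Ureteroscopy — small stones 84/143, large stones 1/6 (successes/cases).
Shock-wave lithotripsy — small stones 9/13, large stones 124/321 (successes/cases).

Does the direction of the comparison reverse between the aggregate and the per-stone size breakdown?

Small stones: ureteroscopy 84/143 = 58.7%, shock-wave lithotripsy 9/13 = 69.2% → shock-wave lithotripsy
Large stones: ureteroscopy 1/6 = 16.7%, shock-wave lithotripsy 124/321 = 38.6% → shock-wave lithotripsy
Overall: ureteroscopy 85/149 = 57.0%, shock-wave lithotripsy 133/334 = 39.8% → ureteroscopy
Shock-wave lithotripsy wins each stone group but ureteroscopy wins overall — the comparison reverses. Shock-wave lithotripsy's cases skew toward large stones, which has a lower base rate.

Yes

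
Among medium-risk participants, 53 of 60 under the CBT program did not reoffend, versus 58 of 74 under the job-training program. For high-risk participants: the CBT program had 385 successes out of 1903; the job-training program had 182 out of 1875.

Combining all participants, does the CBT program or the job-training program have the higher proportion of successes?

Medium-risk: the CBT program 53/60 = 88.3%, the job-training program 58/74 = 78.4% → the CBT program
High-risk: the CBT program 385/1903 = 20.2%, the job-training program 182/1875 = 9.7% → the CBT program
Overall: the CBT program 438/1963 = 22.3%, the job-training program 240/1949 = 12.3% → the CBT program

the CBT program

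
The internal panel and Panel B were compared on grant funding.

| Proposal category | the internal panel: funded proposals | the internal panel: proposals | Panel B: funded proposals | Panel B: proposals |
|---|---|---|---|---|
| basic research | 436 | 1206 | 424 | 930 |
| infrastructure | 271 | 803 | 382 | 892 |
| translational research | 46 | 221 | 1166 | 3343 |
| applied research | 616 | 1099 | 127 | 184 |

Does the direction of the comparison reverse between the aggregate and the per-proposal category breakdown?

Yes

Basic research: the internal panel 436/1206 = 36.2%, Panel B 424/930 = 45.6% → Panel B
Infrastructure: the internal panel 271/803 = 33.7%, Panel B 382/892 = 42.8% → Panel B
Translational research: the internal panel 46/221 = 20.8%, Panel B 1166/3343 = 34.9% → Panel B
Applied research: the internal panel 616/1099 = 56.1%, Panel B 127/184 = 69.0% → Panel B
Overall: the internal panel 1369/3329 = 41.1%, Panel B 2099/5349 = 39.2% → the internal panel
Panel B wins each proposal group but the internal panel wins overall — the comparison reverses. Panel B's proposals skew toward translational research, which has a lower base rate.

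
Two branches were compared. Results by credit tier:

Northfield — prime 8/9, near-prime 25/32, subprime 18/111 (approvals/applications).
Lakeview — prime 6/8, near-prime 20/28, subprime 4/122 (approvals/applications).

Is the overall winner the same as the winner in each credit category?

Prime: Northfield 8/9 = 88.9%, Lakeview 6/8 = 75.0% → Northfield
Near-prime: Northfield 25/32 = 78.1%, Lakeview 20/28 = 71.4% → Northfield
Subprime: Northfield 18/111 = 16.2%, Lakeview 4/122 = 3.3% → Northfield
Overall: Northfield 51/152 = 33.6%, Lakeview 30/158 = 19.0% → Northfield
Northfield wins overall and in every credit group — no reversal.

Yes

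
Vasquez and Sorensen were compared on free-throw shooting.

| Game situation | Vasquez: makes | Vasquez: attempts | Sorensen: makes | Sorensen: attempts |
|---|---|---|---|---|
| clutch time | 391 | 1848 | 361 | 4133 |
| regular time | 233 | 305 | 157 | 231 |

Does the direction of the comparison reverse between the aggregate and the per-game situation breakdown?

No

Clutch time: Vasquez 391/1848 = 21.2%, Sorensen 361/4133 = 8.7% → Vasquez
Regular time: Vasquez 233/305 = 76.4%, Sorensen 157/231 = 68.0% → Vasquez
Overall: Vasquez 624/2153 = 29.0%, Sorensen 518/4364 = 11.9% → Vasquez
Vasquez wins overall and in every game group — no reversal.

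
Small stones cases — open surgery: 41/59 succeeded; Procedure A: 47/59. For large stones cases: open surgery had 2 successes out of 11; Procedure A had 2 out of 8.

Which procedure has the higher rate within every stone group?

Procedure A

Small stones: open surgery 41/59 = 69.5%, Procedure A 47/59 = 79.7% → Procedure A
Large stones: open surgery 2/11 = 18.2%, Procedure A 2/8 = 25.0% → Procedure A
Procedure A has the higher rate in both groups.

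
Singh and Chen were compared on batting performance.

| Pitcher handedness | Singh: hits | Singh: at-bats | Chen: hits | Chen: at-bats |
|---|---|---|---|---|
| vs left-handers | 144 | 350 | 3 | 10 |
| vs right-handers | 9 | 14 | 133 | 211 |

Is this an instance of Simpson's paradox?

Vs left-handers: Singh 144/350 = 41.1%, Chen 3/10 = 30.0% → Singh
Vs right-handers: Singh 9/14 = 64.3%, Chen 133/211 = 63.0% → Singh
Overall: Singh 153/364 = 42.0%, Chen 136/221 = 61.5% → Chen
Singh wins each pitcher group but Chen wins overall — the comparison reverses. Singh's at-bats skew toward vs left-handers, which has a lower base rate.

Yes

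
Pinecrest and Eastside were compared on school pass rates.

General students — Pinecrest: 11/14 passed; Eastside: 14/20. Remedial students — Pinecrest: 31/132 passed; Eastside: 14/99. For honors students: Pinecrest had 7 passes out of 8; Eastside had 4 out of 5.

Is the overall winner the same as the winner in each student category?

Yes

General: Pinecrest 11/14 = 78.6%, Eastside 14/20 = 70.0% → Pinecrest
Remedial: Pinecrest 31/132 = 23.5%, Eastside 14/99 = 14.1% → Pinecrest
Honors: Pinecrest 7/8 = 87.5%, Eastside 4/5 = 80.0% → Pinecrest
Overall: Pinecrest 49/154 = 31.8%, Eastside 32/124 = 25.8% → Pinecrest
Pinecrest wins overall and in every student group — no reversal.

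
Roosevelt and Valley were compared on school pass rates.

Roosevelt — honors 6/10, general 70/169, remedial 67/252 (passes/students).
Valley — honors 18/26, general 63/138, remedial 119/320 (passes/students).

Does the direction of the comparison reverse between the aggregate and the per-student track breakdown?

No

Honors: Roosevelt 6/10 = 60.0%, Valley 18/26 = 69.2% → Valley
General: Roosevelt 70/169 = 41.4%, Valley 63/138 = 45.7% → Valley
Remedial: Roosevelt 67/252 = 26.6%, Valley 119/320 = 37.2% → Valley
Overall: Roosevelt 143/431 = 33.2%, Valley 200/484 = 41.3% → Valley
Valley wins overall and in every student group — no reversal.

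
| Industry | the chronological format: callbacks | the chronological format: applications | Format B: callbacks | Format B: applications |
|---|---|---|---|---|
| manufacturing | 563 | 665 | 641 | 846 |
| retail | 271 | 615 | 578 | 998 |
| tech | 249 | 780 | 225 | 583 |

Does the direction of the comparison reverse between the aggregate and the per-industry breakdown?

Manufacturing: the chronological format 563/665 = 84.7%, Format B 641/846 = 75.8% → the chronological format
Retail: the chronological format 271/615 = 44.1%, Format B 578/998 = 57.9% → Format B
Tech: the chronological format 249/780 = 31.9%, Format B 225/583 = 38.6% → Format B
Overall: the chronological format 1083/2060 = 52.6%, Format B 1444/2427 = 59.5% → Format B
Neither sweeps: the chronological format wins 1 of 3 groups, Format B wins 2. Format B wins overall but not every group — no Simpson reversal.

No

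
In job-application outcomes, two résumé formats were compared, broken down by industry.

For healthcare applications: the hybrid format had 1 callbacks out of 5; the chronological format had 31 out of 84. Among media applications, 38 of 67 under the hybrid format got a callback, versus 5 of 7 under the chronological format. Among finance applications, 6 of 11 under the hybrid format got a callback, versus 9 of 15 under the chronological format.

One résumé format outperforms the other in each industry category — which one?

Healthcare: the hybrid format 1/5 = 20.0%, the chronological format 31/84 = 36.9% → the chronological format
Media: the hybrid format 38/67 = 56.7%, the chronological format 5/7 = 71.4% → the chronological format
Finance: the hybrid format 6/11 = 54.5%, the chronological format 9/15 = 60.0% → the chronological format
The chronological format has the higher rate in all 3 groups.

the chronological format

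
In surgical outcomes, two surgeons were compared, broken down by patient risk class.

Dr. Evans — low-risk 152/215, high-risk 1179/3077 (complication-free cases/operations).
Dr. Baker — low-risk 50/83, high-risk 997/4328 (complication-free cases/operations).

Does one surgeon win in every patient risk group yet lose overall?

Low-risk: Dr. Evans 152/215 = 70.7%, Dr. Baker 50/83 = 60.2% → Dr. Evans
High-risk: Dr. Evans 1179/3077 = 38.3%, Dr. Baker 997/4328 = 23.0% → Dr. Evans
Overall: Dr. Evans 1331/3292 = 40.4%, Dr. Baker 1047/4411 = 23.7% → Dr. Evans
Dr. Evans wins overall and in every patient risk group — no reversal.

No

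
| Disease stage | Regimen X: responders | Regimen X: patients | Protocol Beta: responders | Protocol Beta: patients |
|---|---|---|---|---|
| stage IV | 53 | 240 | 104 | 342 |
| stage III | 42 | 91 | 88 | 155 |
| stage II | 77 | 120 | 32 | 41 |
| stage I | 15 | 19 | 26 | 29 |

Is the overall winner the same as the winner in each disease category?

Stage IV: Regimen X 53/240 = 22.1%, Protocol Beta 104/342 = 30.4% → Protocol Beta
Stage III: Regimen X 42/91 = 46.2%, Protocol Beta 88/155 = 56.8% → Protocol Beta
Stage II: Regimen X 77/120 = 64.2%, Protocol Beta 32/41 = 78.0% → Protocol Beta
Stage I: Regimen X 15/19 = 78.9%, Protocol Beta 26/29 = 89.7% → Protocol Beta
Overall: Regimen X 187/470 = 39.8%, Protocol Beta 250/567 = 44.1% → Protocol Beta
Protocol Beta wins overall and in every disease group — no reversal.

Yes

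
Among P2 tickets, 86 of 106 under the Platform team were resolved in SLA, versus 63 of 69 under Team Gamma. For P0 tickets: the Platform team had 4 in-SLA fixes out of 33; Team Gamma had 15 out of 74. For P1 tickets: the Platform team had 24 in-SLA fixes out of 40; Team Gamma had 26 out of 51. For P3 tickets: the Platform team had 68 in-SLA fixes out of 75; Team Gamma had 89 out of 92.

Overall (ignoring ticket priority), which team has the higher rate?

the Platform team

P2: the Platform team 86/106 = 81.1%, Team Gamma 63/69 = 91.3% → Team Gamma
P0: the Platform team 4/33 = 12.1%, Team Gamma 15/74 = 20.3% → Team Gamma
P1: the Platform team 24/40 = 60.0%, Team Gamma 26/51 = 51.0% → the Platform team
P3: the Platform team 68/75 = 90.7%, Team Gamma 89/92 = 96.7% → Team Gamma
Overall: the Platform team 182/254 = 71.7%, Team Gamma 193/286 = 67.5% → the Platform team
(Neither sweeps every ticket group, but the Platform team has the higher pooled rate.)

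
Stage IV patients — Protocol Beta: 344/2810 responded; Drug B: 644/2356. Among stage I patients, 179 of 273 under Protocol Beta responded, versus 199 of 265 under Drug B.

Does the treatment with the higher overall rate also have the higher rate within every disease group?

Yes

Stage IV: Protocol Beta 344/2810 = 12.2%, Drug B 644/2356 = 27.3% → Drug B
Stage I: Protocol Beta 179/273 = 65.6%, Drug B 199/265 = 75.1% → Drug B
Overall: Protocol Beta 523/3083 = 17.0%, Drug B 843/2621 = 32.2% → Drug B
Drug B wins overall and in every disease group — no reversal.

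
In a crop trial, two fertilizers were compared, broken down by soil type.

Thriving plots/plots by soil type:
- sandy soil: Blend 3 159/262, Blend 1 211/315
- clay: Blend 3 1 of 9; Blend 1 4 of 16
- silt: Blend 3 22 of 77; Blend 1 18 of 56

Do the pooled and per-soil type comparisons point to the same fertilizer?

Sandy soil: Blend 3 159/262 = 60.7%, Blend 1 211/315 = 67.0% → Blend 1
Clay: Blend 3 1/9 = 11.1%, Blend 1 4/16 = 25.0% → Blend 1
Silt: Blend 3 22/77 = 28.6%, Blend 1 18/56 = 32.1% → Blend 1
Overall: Blend 3 182/348 = 52.3%, Blend 1 233/387 = 60.2% → Blend 1
Blend 1 wins overall and in every soil group — no reversal.

Yes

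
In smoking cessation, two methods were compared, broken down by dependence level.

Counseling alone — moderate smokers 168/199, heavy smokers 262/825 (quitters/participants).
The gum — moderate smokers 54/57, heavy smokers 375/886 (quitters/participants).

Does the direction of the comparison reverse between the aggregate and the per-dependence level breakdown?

No

Moderate smokers: counseling alone 168/199 = 84.4%, the gum 54/57 = 94.7% → the gum
Heavy smokers: counseling alone 262/825 = 31.8%, the gum 375/886 = 42.3% → the gum
Overall: counseling alone 430/1024 = 42.0%, the gum 429/943 = 45.5% → the gum
The gum wins overall and in every dependence group — no reversal.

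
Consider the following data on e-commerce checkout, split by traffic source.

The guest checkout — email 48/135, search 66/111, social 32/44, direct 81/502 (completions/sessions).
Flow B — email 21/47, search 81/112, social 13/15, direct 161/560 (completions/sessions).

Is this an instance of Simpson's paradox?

No

Email: the guest checkout 48/135 = 35.6%, Flow B 21/47 = 44.7% → Flow B
Search: the guest checkout 66/111 = 59.5%, Flow B 81/112 = 72.3% → Flow B
Social: the guest checkout 32/44 = 72.7%, Flow B 13/15 = 86.7% → Flow B
Direct: the guest checkout 81/502 = 16.1%, Flow B 161/560 = 28.8% → Flow B
Overall: the guest checkout 227/792 = 28.7%, Flow B 276/734 = 37.6% → Flow B
Flow B wins overall and in every traffic group — no reversal.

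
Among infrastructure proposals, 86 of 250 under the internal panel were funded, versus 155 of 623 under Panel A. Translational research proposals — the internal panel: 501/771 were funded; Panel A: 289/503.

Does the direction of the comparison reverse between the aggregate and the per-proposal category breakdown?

No

Infrastructure: the internal panel 86/250 = 34.4%, Panel A 155/623 = 24.9% → the internal panel
Translational research: the internal panel 501/771 = 65.0%, Panel A 289/503 = 57.5% → the internal panel
Overall: the internal panel 587/1021 = 57.5%, Panel A 444/1126 = 39.4% → the internal panel
The internal panel wins overall and in every proposal group — no reversal.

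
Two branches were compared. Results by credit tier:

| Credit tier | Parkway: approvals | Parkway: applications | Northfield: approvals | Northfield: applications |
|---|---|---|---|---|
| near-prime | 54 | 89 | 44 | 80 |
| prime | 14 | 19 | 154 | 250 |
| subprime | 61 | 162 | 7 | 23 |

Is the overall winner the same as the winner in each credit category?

Near-prime: Parkway 54/89 = 60.7%, Northfield 44/80 = 55.0% → Parkway
Prime: Parkway 14/19 = 73.7%, Northfield 154/250 = 61.6% → Parkway
Subprime: Parkway 61/162 = 37.7%, Northfield 7/23 = 30.4% → Parkway
Overall: Parkway 129/270 = 47.8%, Northfield 205/353 = 58.1% → Northfield
Parkway wins each credit group but Northfield wins overall — the comparison reverses. Parkway's applications skew toward subprime, which has a lower base rate.

No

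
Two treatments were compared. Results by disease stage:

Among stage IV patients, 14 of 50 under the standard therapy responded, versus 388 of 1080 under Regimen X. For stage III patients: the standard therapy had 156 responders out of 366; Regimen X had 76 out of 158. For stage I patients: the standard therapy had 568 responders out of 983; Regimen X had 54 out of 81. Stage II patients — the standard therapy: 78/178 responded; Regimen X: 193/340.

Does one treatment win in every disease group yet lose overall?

Yes

Stage IV: the standard therapy 14/50 = 28.0%, Regimen X 388/1080 = 35.9% → Regimen X
Stage III: the standard therapy 156/366 = 42.6%, Regimen X 76/158 = 48.1% → Regimen X
Stage I: the standard therapy 568/983 = 57.8%, Regimen X 54/81 = 66.7% → Regimen X
Stage II: the standard therapy 78/178 = 43.8%, Regimen X 193/340 = 56.8% → Regimen X
Overall: the standard therapy 816/1577 = 51.7%, Regimen X 711/1659 = 42.9% → the standard therapy
Regimen X wins each disease group but the standard therapy wins overall — the comparison reverses. Regimen X's patients skew toward stage IV, which has a lower base rate.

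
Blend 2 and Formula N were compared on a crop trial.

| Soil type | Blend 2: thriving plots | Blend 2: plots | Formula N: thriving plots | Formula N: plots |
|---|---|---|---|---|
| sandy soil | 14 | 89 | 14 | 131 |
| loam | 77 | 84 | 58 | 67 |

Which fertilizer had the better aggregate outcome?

Sandy soil: Blend 2 14/89 = 15.7%, Formula N 14/131 = 10.7% → Blend 2
Loam: Blend 2 77/84 = 91.7%, Formula N 58/67 = 86.6% → Blend 2
Overall: Blend 2 91/173 = 52.6%, Formula N 72/198 = 36.4% → Blend 2

Blend 2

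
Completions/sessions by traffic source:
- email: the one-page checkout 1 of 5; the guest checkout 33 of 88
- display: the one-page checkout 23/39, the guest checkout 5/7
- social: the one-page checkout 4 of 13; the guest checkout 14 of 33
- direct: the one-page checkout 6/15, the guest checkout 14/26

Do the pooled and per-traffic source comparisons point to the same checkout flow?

No

Email: the one-page checkout 1/5 = 20.0%, the guest checkout 33/88 = 37.5% → the guest checkout
Display: the one-page checkout 23/39 = 59.0%, the guest checkout 5/7 = 71.4% → the guest checkout
Social: the one-page checkout 4/13 = 30.8%, the guest checkout 14/33 = 42.4% → the guest checkout
Direct: the one-page checkout 6/15 = 40.0%, the guest checkout 14/26 = 53.8% → the guest checkout
Overall: the one-page checkout 34/72 = 47.2%, the guest checkout 66/154 = 42.9% → the one-page checkout
The guest checkout wins each traffic group but the one-page checkout wins overall — the comparison reverses. The guest checkout's sessions skew toward email, which has a lower base rate.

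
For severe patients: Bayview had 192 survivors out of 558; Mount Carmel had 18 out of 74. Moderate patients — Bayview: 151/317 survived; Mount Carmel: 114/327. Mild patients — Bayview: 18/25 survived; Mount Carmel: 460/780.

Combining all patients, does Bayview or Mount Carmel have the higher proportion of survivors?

Mount Carmel

Severe: Bayview 192/558 = 34.4%, Mount Carmel 18/74 = 24.3% → Bayview
Moderate: Bayview 151/317 = 47.6%, Mount Carmel 114/327 = 34.9% → Bayview
Mild: Bayview 18/25 = 72.0%, Mount Carmel 460/780 = 59.0% → Bayview
Overall: Bayview 361/900 = 40.1%, Mount Carmel 592/1181 = 50.1% → Mount Carmel
(Bayview wins every case group but Mount Carmel wins overall — Bayview's patients skew toward the low-rate severe group.)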